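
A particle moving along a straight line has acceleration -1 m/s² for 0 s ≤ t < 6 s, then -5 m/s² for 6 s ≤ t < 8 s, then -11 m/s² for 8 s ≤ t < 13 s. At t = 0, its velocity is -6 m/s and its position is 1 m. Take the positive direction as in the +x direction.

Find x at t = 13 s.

-334.5 m

On each constant-a segment, Δv = aΔt and Δx = v₀Δt + ½aΔt²; chain segment to segment.
0–6 s: v starts -6 m/s; Δx = -6·6 + ½·-1·6² = -54 m; v ends -12 m/s.
6–8 s: v starts -12 m/s; Δx = -12·2 + ½·-5·2² = -34 m; v ends -22 m/s.
8–13 s: v starts -22 m/s; Δx = -22·5 + ½·-11·5² = -247.5 m; v ends -77 m/s.
x(13) = 1 + Σ Δx = -334.5 m.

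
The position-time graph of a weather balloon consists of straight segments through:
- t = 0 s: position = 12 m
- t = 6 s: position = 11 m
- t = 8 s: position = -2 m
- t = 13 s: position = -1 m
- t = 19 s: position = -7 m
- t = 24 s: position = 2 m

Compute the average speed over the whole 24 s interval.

1.25 m/s

Average speed = (total path length)/(elapsed time); on a piecewise-linear x-t graph the path length is Σ|Δx|.
0–6 s: |Δx| = |11 − 12| = 1 m
6–8 s: |Δx| = |-2 − 11| = 13 m
8–13 s: |Δx| = |-1 − -2| = 1 m
13–19 s: |Δx| = |-7 − -1| = 6 m
19–24 s: |Δx| = |2 − -7| = 9 m
Total path = 30 m; average speed = 30/24 = 1.25 m/s.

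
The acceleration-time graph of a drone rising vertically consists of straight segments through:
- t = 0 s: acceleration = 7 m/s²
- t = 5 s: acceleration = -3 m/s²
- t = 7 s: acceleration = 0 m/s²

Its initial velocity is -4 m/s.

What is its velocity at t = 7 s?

3 m/s

Δv equals the area under the a-t graph; then v = v₀ + Δv.
0–5 s: ½(7 + -3)(5) = 10 m/s
5–7 s: ½(-3 + 0)(2) = -3 m/s
Δv = 7 m/s, so v(7) = -4 + (7) = 3 m/s.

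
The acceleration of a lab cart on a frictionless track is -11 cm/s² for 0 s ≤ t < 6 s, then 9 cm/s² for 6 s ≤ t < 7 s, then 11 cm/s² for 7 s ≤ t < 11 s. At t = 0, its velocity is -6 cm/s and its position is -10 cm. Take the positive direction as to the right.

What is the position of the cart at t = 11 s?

-475.5 cm

On each constant-a segment, Δv = aΔt and Δx = v₀Δt + ½aΔt²; chain segment to segment.
0–6 s: v starts -6 cm/s; Δx = -6·6 + ½·-11·6² = -234 cm; v ends -72 cm/s.
6–7 s: v starts -72 cm/s; Δx = -72·1 + ½·9·1² = -67.5 cm; v ends -63 cm/s.
7–11 s: v starts -63 cm/s; Δx = -63·4 + ½·11·4² = -164 cm; v ends -19 cm/s.
x(11) = -10 + Σ Δx = -475.5 cm.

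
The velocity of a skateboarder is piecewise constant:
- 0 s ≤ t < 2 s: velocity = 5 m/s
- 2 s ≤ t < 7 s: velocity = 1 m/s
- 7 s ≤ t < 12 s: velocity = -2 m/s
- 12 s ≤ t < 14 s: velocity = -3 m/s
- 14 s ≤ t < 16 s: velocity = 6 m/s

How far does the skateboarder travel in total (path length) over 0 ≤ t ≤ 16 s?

Total distance travelled is ∫|v| dt — sum the magnitudes of each area piece.
0–2 s: |5| × 2 = 10 m
2–7 s: |1| × 5 = 5 m
7–12 s: |-2| × 5 = 10 m
12–14 s: |-3| × 2 = 6 m
14–16 s: |6| × 2 = 12 m
Total distance = 43 m

43 m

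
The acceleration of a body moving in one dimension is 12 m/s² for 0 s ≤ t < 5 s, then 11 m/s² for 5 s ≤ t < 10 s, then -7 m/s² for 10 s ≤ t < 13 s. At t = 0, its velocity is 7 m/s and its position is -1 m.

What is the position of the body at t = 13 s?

991 m

On each constant-a segment, Δv = aΔt and Δx = v₀Δt + ½aΔt²; chain segment to segment.
0–5 s: v starts 7 m/s; Δx = 7·5 + ½·12·5² = 185 m; v ends 67 m/s.
5–10 s: v starts 67 m/s; Δx = 67·5 + ½·11·5² = 472.5 m; v ends 122 m/s.
10–13 s: v starts 122 m/s; Δx = 122·3 + ½·-7·3² = 334.5 m; v ends 101 m/s.
x(13) = -1 + Σ Δx = 991 m.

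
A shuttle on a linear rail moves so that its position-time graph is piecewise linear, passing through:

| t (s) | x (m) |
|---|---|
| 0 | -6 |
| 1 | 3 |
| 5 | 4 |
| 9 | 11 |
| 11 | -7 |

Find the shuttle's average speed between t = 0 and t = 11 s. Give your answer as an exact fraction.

Average speed = (total path length)/(elapsed time); on a piecewise-linear x-t graph the path length is Σ|Δx|.
0–1 s: |Δx| = |3 − -6| = 9 m
1–5 s: |Δx| = |4 − 3| = 1 m
5–9 s: |Δx| = |11 − 4| = 7 m
9–11 s: |Δx| = |-7 − 11| = 18 m
Total path = 35 m; average speed = 35/11 = 35/11 m/s.

35/11 m/s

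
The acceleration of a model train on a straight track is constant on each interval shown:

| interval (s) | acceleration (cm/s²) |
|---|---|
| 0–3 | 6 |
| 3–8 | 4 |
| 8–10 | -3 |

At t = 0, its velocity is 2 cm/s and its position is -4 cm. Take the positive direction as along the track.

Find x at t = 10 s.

253 cm

On each constant-a segment, Δv = aΔt and Δx = v₀Δt + ½aΔt²; chain segment to segment.
0–3 s: v starts 2 cm/s; Δx = 2·3 + ½·6·3² = 33 cm; v ends 20 cm/s.
3–8 s: v starts 20 cm/s; Δx = 20·5 + ½·4·5² = 150 cm; v ends 40 cm/s.
8–10 s: v starts 40 cm/s; Δx = 40·2 + ½·-3·2² = 74 cm; v ends 34 cm/s.
x(10) = -4 + Σ Δx = 253 cm.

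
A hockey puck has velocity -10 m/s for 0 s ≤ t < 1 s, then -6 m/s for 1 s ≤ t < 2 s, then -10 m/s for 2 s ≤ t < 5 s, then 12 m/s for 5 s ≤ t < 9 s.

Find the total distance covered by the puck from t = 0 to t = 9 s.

Distance (not displacement) is the total path length: add the absolute areas under v-t.
0–1 s: |-10| × 1 = 10 m
1–2 s: |-6| × 1 = 6 m
2–5 s: |-10| × 3 = 30 m
5–9 s: |12| × 4 = 48 m
Total distance = 94 m

94 m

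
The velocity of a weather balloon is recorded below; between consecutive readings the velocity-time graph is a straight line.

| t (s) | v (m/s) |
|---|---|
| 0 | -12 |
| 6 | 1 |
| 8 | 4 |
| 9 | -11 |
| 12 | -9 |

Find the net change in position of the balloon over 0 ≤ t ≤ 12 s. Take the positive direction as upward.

-61.5 m

Net displacement equals the area under the velocity-time graph (areas below the axis count negative).
0–6 s: ½(-12 + 1)(6) = -33 m
6–8 s: ½(1 + 4)(2) = 5 m
8–9 s: ½(4 + -11)(1) = -3.5 m
9–12 s: ½(-11 + -9)(3) = -30 m
Net displacement = -61.5 m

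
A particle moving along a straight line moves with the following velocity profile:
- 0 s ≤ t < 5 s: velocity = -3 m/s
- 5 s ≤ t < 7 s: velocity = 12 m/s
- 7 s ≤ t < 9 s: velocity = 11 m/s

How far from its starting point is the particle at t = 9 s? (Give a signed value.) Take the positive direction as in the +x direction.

31 m

Net displacement equals the area under the velocity-time graph (areas below the axis count negative).
0–5 s: -3 × 5 = -15 m
5–7 s: 12 × 2 = 24 m
7–9 s: 11 × 2 = 22 m
Net displacement = 31 m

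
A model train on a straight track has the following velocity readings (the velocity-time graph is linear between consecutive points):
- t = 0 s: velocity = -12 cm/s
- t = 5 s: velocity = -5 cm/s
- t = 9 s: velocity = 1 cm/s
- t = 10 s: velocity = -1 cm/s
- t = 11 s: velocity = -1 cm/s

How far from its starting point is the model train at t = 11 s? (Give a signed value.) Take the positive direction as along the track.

Displacement is the signed area under the v-t curve.
0–5 s: ½(-12 + -5)(5) = -42.5 cm
5–9 s: ½(-5 + 1)(4) = -8 cm
9–10 s: ½(1 + -1)(1) = 0 cm
10–11 s: -1 × 1 = -1 cm
Net displacement = -51.5 cm

-51.5 cm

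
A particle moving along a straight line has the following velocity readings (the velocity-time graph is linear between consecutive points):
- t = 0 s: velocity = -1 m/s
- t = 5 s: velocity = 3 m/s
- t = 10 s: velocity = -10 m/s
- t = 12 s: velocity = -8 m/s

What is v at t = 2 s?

On 0–5 s the graph is linear from -1 to 3 m/s: v(2) = -1 + (3 − -1)·(2 − 0)/(5 − 0) = 0.6 m/s.

0.6 m/s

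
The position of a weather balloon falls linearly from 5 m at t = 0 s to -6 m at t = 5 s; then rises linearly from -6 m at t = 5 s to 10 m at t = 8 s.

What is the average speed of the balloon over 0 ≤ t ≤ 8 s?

3.375 m/s

Average speed = (total path length)/(elapsed time); on a piecewise-linear x-t graph the path length is Σ|Δx|.
0–5 s: |Δx| = |-6 − 5| = 11 m
5–8 s: |Δx| = |10 − -6| = 16 m
Total path = 27 m; average speed = 27/8 = 3.375 m/s.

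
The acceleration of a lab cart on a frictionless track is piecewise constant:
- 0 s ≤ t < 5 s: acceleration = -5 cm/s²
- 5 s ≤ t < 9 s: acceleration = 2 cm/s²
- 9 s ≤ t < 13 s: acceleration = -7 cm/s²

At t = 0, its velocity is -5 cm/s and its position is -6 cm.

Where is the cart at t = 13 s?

On each constant-a segment, Δv = aΔt and Δx = v₀Δt + ½aΔt²; chain segment to segment.
0–5 s: v starts -5 cm/s; Δx = -5·5 + ½·-5·5² = -87.5 cm; v ends -30 cm/s.
5–9 s: v starts -30 cm/s; Δx = -30·4 + ½·2·4² = -104 cm; v ends -22 cm/s.
9–13 s: v starts -22 cm/s; Δx = -22·4 + ½·-7·4² = -144 cm; v ends -50 cm/s.
x(13) = -6 + Σ Δx = -341.5 cm.

-341.5 cm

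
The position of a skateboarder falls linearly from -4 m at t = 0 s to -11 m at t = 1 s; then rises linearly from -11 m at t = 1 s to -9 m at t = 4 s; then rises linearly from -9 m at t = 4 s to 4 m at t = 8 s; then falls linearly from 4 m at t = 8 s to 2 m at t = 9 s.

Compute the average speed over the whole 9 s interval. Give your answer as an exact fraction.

Average speed = (total path length)/(elapsed time); on a piecewise-linear x-t graph the path length is Σ|Δx|.
0–1 s: |Δx| = |-11 − -4| = 7 m
1–4 s: |Δx| = |-9 − -11| = 2 m
4–8 s: |Δx| = |4 − -9| = 13 m
8–9 s: |Δx| = |2 − 4| = 2 m
Total path = 24 m; average speed = 24/9 = 8/3 m/s.

8/3 m/s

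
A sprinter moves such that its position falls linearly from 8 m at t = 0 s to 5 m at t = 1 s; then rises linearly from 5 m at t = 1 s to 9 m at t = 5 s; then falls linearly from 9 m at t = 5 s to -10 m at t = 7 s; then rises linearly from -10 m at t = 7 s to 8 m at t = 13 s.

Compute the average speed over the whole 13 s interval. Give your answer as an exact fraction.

44/13 m/s

Average speed = (total path length)/(elapsed time); on a piecewise-linear x-t graph the path length is Σ|Δx|.
0–1 s: |Δx| = |5 − 8| = 3 m
1–5 s: |Δx| = |9 − 5| = 4 m
5–7 s: |Δx| = |-10 − 9| = 19 m
7–13 s: |Δx| = |8 − -10| = 18 m
Total path = 44 m; average speed = 44/13 = 44/13 m/s.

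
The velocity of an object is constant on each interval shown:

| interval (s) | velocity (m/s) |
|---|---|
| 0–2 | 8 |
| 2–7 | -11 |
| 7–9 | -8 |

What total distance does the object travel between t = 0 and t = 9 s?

Total distance travelled is ∫|v| dt — sum the magnitudes of each area piece.
0–2 s: |8| × 2 = 16 m
2–7 s: |-11| × 5 = 55 m
7–9 s: |-8| × 2 = 16 m
Total distance = 87 m

87 m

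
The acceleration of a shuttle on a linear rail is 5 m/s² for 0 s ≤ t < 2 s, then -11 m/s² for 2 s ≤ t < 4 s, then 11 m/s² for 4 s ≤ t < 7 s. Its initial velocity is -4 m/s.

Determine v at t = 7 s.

Δv equals the area under the a-t graph; then v = v₀ + Δv.
0–2 s: 5 × 2 = 10 m/s
2–4 s: -11 × 2 = -22 m/s
4–7 s: 11 × 3 = 33 m/s
Δv = 21 m/s, so v(7) = -4 + (21) = 17 m/s.

17 m/s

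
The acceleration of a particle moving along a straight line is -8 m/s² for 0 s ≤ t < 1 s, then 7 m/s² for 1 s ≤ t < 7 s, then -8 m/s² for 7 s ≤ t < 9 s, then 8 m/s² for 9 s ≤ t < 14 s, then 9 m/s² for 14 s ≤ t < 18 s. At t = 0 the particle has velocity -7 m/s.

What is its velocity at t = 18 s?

87 m/s

Δv equals the area under the a-t graph; then v = v₀ + Δv.
0–1 s: -8 × 1 = -8 m/s
1–7 s: 7 × 6 = 42 m/s
7–9 s: -8 × 2 = -16 m/s
9–14 s: 8 × 5 = 40 m/s
14–18 s: 9 × 4 = 36 m/s
Δv = 94 m/s, so v(18) = -7 + (94) = 87 m/s.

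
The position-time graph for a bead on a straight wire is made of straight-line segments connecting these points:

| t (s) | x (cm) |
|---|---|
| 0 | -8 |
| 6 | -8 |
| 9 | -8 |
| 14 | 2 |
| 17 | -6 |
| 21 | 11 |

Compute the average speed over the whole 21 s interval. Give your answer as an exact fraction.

Average speed = (total path length)/(elapsed time); on a piecewise-linear x-t graph the path length is Σ|Δx|.
0–6 s: |Δx| = |-8 − -8| = 0 cm
6–9 s: |Δx| = |-8 − -8| = 0 cm
9–14 s: |Δx| = |2 − -8| = 10 cm
14–17 s: |Δx| = |-6 − 2| = 8 cm
17–21 s: |Δx| = |11 − -6| = 17 cm
Total path = 35 cm; average speed = 35/21 = 5/3 cm/s.

5/3 cm/s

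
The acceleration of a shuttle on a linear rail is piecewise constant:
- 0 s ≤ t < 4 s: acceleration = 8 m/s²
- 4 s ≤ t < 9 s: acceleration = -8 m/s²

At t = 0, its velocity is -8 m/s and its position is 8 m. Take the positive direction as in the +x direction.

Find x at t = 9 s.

60 m

On each constant-a segment, Δv = aΔt and Δx = v₀Δt + ½aΔt²; chain segment to segment.
0–4 s: v starts -8 m/s; Δx = -8·4 + ½·8·4² = 32 m; v ends 24 m/s.
4–9 s: v starts 24 m/s; Δx = 24·5 + ½·-8·5² = 20 m; v ends -16 m/s.
x(9) = 8 + Σ Δx = 60 m.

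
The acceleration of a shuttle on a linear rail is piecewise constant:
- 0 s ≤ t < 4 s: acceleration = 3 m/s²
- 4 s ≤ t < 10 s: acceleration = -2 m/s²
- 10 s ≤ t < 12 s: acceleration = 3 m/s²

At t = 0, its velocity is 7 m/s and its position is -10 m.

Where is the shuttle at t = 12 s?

140 m

On each constant-a segment, Δv = aΔt and Δx = v₀Δt + ½aΔt²; chain segment to segment.
0–4 s: v starts 7 m/s; Δx = 7·4 + ½·3·4² = 52 m; v ends 19 m/s.
4–10 s: v starts 19 m/s; Δx = 19·6 + ½·-2·6² = 78 m; v ends 7 m/s.
10–12 s: v starts 7 m/s; Δx = 7·2 + ½·3·2² = 20 m; v ends 13 m/s.
x(12) = -10 + Σ Δx = 140 m.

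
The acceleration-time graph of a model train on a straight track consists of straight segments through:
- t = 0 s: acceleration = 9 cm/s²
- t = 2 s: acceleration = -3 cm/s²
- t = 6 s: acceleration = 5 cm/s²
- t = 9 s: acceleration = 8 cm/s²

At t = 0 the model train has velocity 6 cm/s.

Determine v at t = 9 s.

Δv equals the area under the a-t graph; then v = v₀ + Δv.
0–2 s: ½(9 + -3)(2) = 6 cm/s
2–6 s: ½(-3 + 5)(4) = 4 cm/s
6–9 s: ½(5 + 8)(3) = 19.5 cm/s
Δv = 29.5 cm/s, so v(9) = 6 + (29.5) = 35.5 cm/s.

35.5 cm/s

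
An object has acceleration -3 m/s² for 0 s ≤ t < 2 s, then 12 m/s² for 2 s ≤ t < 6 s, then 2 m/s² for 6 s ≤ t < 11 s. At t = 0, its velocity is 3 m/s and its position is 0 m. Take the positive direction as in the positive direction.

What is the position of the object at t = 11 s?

On each constant-a segment, Δv = aΔt and Δx = v₀Δt + ½aΔt²; chain segment to segment.
0–2 s: v starts 3 m/s; Δx = 3·2 + ½·-3·2² = 0 m; v ends -3 m/s.
2–6 s: v starts -3 m/s; Δx = -3·4 + ½·12·4² = 84 m; v ends 45 m/s.
6–11 s: v starts 45 m/s; Δx = 45·5 + ½·2·5² = 250 m; v ends 55 m/s.
x(11) = 0 + Σ Δx = 334 m.

334 m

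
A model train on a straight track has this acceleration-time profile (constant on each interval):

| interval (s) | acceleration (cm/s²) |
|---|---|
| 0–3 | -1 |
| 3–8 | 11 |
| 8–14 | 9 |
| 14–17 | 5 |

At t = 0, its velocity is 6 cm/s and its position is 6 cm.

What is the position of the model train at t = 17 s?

1040.5 cm

On each constant-a segment, Δv = aΔt and Δx = v₀Δt + ½aΔt²; chain segment to segment.
0–3 s: v starts 6 cm/s; Δx = 6·3 + ½·-1·3² = 13.5 cm; v ends 3 cm/s.
3–8 s: v starts 3 cm/s; Δx = 3·5 + ½·11·5² = 152.5 cm; v ends 58 cm/s.
8–14 s: v starts 58 cm/s; Δx = 58·6 + ½·9·6² = 510 cm; v ends 112 cm/s.
14–17 s: v starts 112 cm/s; Δx = 112·3 + ½·5·3² = 358.5 cm; v ends 127 cm/s.
x(17) = 6 + Σ Δx = 1040.5 cm.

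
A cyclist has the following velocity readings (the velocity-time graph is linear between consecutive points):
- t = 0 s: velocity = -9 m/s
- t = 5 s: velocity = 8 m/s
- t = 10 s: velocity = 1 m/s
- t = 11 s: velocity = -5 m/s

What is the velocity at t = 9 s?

On 5–10 s the graph is linear from 8 to 1 m/s: v(9) = 8 + (1 − 8)·(9 − 5)/(10 − 5) = 2.4 m/s.

2.4 m/s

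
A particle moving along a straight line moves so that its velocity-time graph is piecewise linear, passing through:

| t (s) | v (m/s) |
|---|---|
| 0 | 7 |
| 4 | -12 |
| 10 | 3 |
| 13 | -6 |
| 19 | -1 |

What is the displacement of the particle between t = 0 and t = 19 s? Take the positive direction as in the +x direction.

-62.5 m

Displacement is the signed area under the v-t curve.
0–4 s: ½(7 + -12)(4) = -10 m
4–10 s: ½(-12 + 3)(6) = -27 m
10–13 s: ½(3 + -6)(3) = -4.5 m
13–19 s: ½(-6 + -1)(6) = -21 m
Net displacement = -62.5 m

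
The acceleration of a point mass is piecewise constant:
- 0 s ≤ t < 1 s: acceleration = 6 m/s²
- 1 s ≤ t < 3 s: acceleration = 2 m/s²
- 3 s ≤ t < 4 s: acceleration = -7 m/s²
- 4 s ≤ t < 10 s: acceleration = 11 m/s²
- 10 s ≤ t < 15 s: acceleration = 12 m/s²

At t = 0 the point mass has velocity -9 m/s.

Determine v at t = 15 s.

120 m/s

Δv equals the area under the a-t graph; then v = v₀ + Δv.
0–1 s: 6 × 1 = 6 m/s
1–3 s: 2 × 2 = 4 m/s
3–4 s: -7 × 1 = -7 m/s
4–10 s: 11 × 6 = 66 m/s
10–15 s: 12 × 5 = 60 m/s
Δv = 129 m/s, so v(15) = -9 + (129) = 120 m/s.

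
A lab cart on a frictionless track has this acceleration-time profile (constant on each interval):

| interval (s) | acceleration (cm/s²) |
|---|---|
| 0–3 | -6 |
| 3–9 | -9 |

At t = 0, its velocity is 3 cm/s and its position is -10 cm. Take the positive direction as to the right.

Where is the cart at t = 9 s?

-280 cm

On each constant-a segment, Δv = aΔt and Δx = v₀Δt + ½aΔt²; chain segment to segment.
0–3 s: v starts 3 cm/s; Δx = 3·3 + ½·-6·3² = -18 cm; v ends -15 cm/s.
3–9 s: v starts -15 cm/s; Δx = -15·6 + ½·-9·6² = -252 cm; v ends -69 cm/s.
x(9) = -10 + Σ Δx = -280 cm.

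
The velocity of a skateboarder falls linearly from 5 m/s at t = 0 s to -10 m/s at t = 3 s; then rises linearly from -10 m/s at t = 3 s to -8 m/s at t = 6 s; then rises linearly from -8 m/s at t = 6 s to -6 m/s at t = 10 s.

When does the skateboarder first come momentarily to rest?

t = 1 s

v changes sign on 0–3 s (from 5 to -10); the graph is linear there, so v = 0 at t = 0 + (-5)·(3 − 0)/(-10 − 5) = 1 s.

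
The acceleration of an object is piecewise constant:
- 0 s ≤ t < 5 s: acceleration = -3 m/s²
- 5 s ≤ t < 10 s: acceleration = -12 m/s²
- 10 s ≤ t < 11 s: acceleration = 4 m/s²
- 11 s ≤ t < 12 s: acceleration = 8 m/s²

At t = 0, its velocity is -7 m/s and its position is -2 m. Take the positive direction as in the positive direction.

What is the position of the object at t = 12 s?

On each constant-a segment, Δv = aΔt and Δx = v₀Δt + ½aΔt²; chain segment to segment.
0–5 s: v starts -7 m/s; Δx = -7·5 + ½·-3·5² = -72.5 m; v ends -22 m/s.
5–10 s: v starts -22 m/s; Δx = -22·5 + ½·-12·5² = -260 m; v ends -82 m/s.
10–11 s: v starts -82 m/s; Δx = -82·1 + ½·4·1² = -80 m; v ends -78 m/s.
11–12 s: v starts -78 m/s; Δx = -78·1 + ½·8·1² = -74 m; v ends -70 m/s.
x(12) = -2 + Σ Δx = -488.5 m.

-488.5 m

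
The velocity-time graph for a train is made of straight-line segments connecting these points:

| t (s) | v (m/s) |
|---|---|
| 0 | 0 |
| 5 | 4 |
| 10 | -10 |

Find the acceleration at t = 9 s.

Acceleration is the slope of the v-t graph on 5–10 s: (-10 − 4)/(10 − 5) = -2.8 m/s².

-2.8 m/s²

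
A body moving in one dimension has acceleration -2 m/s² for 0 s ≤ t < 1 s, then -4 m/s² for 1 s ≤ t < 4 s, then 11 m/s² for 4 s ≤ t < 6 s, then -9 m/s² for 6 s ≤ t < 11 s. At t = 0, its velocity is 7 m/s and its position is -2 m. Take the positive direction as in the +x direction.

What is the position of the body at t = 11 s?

On each constant-a segment, Δv = aΔt and Δx = v₀Δt + ½aΔt²; chain segment to segment.
0–1 s: v starts 7 m/s; Δx = 7·1 + ½·-2·1² = 6 m; v ends 5 m/s.
1–4 s: v starts 5 m/s; Δx = 5·3 + ½·-4·3² = -3 m; v ends -7 m/s.
4–6 s: v starts -7 m/s; Δx = -7·2 + ½·11·2² = 8 m; v ends 15 m/s.
6–11 s: v starts 15 m/s; Δx = 15·5 + ½·-9·5² = -37.5 m; v ends -30 m/s.
x(11) = -2 + Σ Δx = -28.5 m.

-28.5 m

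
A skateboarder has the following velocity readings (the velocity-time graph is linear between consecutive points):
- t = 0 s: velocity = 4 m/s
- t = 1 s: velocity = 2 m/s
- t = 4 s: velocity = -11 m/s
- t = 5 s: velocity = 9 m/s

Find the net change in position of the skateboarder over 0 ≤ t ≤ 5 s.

-11.5 m

Net displacement equals the area under the velocity-time graph (areas below the axis count negative).
0–1 s: ½(4 + 2)(1) = 3 m
1–4 s: ½(2 + -11)(3) = -13.5 m
4–5 s: ½(-11 + 9)(1) = -1 m
Net displacement = -11.5 m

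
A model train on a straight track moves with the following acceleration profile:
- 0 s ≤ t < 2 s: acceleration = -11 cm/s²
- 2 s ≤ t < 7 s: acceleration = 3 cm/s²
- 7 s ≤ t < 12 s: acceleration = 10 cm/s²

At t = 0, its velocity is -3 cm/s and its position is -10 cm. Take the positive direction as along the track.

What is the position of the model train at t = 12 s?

-50.5 cm

On each constant-a segment, Δv = aΔt and Δx = v₀Δt + ½aΔt²; chain segment to segment.
0–2 s: v starts -3 cm/s; Δx = -3·2 + ½·-11·2² = -28 cm; v ends -25 cm/s.
2–7 s: v starts -25 cm/s; Δx = -25·5 + ½·3·5² = -87.5 cm; v ends -10 cm/s.
7–12 s: v starts -10 cm/s; Δx = -10·5 + ½·10·5² = 75 cm; v ends 40 cm/s.
x(12) = -10 + Σ Δx = -50.5 cm.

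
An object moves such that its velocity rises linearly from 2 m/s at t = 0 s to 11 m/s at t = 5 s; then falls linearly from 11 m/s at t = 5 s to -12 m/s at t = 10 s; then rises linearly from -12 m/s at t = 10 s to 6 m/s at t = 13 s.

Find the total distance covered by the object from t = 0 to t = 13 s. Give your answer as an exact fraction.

1755/23 m

Total distance travelled is ∫|v| dt — sum the magnitudes of each area piece.
0–5 s: |½(2 + 11)(5)| = 32.5 m
5–10 s: v = 0 at t = 170/23 s; triangle areas 605/46 + 360/23 = 1325/46 m
10–13 s: v = 0 at t = 12 s; triangle areas 12 + 3 = 15 m
Total distance = 1755/23 m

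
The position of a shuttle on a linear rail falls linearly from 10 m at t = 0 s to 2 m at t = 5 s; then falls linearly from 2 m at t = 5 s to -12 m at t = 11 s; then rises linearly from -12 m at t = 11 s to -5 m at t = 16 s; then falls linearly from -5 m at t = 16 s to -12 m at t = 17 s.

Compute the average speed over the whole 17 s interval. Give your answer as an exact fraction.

36/17 m/s

Average speed = (total path length)/(elapsed time); on a piecewise-linear x-t graph the path length is Σ|Δx|.
0–5 s: |Δx| = |2 − 10| = 8 m
5–11 s: |Δx| = |-12 − 2| = 14 m
11–16 s: |Δx| = |-5 − -12| = 7 m
16–17 s: |Δx| = |-12 − -5| = 7 m
Total path = 36 m; average speed = 36/17 = 36/17 m/s.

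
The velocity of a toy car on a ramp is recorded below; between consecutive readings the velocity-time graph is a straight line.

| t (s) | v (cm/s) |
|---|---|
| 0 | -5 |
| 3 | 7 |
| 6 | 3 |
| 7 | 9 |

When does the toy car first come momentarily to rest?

v changes sign on 0–3 s (from -5 to 7); the graph is linear there, so v = 0 at t = 0 + (5)·(3 − 0)/(7 − -5) = 1.25 s.

t = 1.25 s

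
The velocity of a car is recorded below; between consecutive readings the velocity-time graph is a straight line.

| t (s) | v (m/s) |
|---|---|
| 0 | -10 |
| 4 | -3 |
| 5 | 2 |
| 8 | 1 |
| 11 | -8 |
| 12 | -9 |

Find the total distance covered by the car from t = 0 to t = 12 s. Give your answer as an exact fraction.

Distance (not displacement) is the total path length: add the absolute areas under v-t.
0–4 s: |½(-10 + -3)(4)| = 26 m
4–5 s: v = 0 at t = 4.6 s; triangle areas 0.9 + 0.4 = 1.3 m
5–8 s: |½(2 + 1)(3)| = 4.5 m
8–11 s: v = 0 at t = 25/3 s; triangle areas 1/6 + 32/3 = 65/6 m
11–12 s: |½(-8 + -9)(1)| = 8.5 m
Total distance = 767/15 m

767/15 m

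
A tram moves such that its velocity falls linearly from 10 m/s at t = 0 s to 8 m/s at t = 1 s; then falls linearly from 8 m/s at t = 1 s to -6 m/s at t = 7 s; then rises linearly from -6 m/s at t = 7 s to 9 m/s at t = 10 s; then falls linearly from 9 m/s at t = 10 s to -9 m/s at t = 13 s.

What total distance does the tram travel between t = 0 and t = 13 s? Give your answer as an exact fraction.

Total distance travelled is ∫|v| dt — sum the magnitudes of each area piece.
0–1 s: |½(10 + 8)(1)| = 9 m
1–7 s: v = 0 at t = 31/7 s; triangle areas 96/7 + 54/7 = 150/7 m
7–10 s: v = 0 at t = 8.2 s; triangle areas 3.6 + 8.1 = 11.7 m
10–13 s: v = 0 at t = 11.5 s; triangle areas 6.75 + 6.75 = 13.5 m
Total distance = 1947/35 m

1947/35 m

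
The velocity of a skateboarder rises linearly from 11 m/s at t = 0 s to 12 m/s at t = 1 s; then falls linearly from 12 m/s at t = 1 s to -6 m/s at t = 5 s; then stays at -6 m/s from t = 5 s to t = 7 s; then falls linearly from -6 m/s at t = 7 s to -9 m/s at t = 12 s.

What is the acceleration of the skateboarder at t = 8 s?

Acceleration is the slope of the v-t graph on 7–12 s: (-9 − -6)/(12 − 7) = -0.6 m/s².

-0.6 m/s²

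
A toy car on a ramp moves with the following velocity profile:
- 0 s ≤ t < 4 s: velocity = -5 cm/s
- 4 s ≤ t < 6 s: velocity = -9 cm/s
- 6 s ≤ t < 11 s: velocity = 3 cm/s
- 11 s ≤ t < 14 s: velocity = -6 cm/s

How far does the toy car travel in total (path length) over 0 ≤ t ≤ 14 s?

Total distance travelled is ∫|v| dt — sum the magnitudes of each area piece.
0–4 s: |-5| × 4 = 20 cm
4–6 s: |-9| × 2 = 18 cm
6–11 s: |3| × 5 = 15 cm
11–14 s: |-6| × 3 = 18 cm
Total distance = 71 cm

71 cm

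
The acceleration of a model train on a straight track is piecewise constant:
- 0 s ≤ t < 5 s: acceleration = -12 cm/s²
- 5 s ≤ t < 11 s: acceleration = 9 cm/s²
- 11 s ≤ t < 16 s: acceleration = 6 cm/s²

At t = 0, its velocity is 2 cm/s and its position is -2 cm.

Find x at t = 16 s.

-273 cm

On each constant-a segment, Δv = aΔt and Δx = v₀Δt + ½aΔt²; chain segment to segment.
0–5 s: v starts 2 cm/s; Δx = 2·5 + ½·-12·5² = -140 cm; v ends -58 cm/s.
5–11 s: v starts -58 cm/s; Δx = -58·6 + ½·9·6² = -186 cm; v ends -4 cm/s.
11–16 s: v starts -4 cm/s; Δx = -4·5 + ½·6·5² = 55 cm; v ends 26 cm/s.
x(16) = -2 + Σ Δx = -273 cm.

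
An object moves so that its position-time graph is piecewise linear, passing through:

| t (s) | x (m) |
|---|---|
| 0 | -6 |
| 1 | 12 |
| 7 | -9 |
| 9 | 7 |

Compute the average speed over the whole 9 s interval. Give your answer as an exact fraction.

55/9 m/s

Average speed = (total path length)/(elapsed time); on a piecewise-linear x-t graph the path length is Σ|Δx|.
0–1 s: |Δx| = |12 − -6| = 18 m
1–7 s: |Δx| = |-9 − 12| = 21 m
7–9 s: |Δx| = |7 − -9| = 16 m
Total path = 55 m; average speed = 55/9 = 55/9 m/s.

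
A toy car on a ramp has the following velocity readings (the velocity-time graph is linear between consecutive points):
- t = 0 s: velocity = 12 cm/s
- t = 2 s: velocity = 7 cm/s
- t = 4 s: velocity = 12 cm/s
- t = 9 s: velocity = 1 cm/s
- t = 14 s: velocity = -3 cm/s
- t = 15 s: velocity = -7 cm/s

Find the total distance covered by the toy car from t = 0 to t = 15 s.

Distance (not displacement) is the total path length: add the absolute areas under v-t.
0–2 s: |½(12 + 7)(2)| = 19 cm
2–4 s: |½(7 + 12)(2)| = 19 cm
4–9 s: |½(12 + 1)(5)| = 32.5 cm
9–14 s: v = 0 at t = 10.25 s; triangle areas 0.625 + 5.625 = 6.25 cm
14–15 s: |½(-3 + -7)(1)| = 5 cm
Total distance = 81.75 cm

81.75 cm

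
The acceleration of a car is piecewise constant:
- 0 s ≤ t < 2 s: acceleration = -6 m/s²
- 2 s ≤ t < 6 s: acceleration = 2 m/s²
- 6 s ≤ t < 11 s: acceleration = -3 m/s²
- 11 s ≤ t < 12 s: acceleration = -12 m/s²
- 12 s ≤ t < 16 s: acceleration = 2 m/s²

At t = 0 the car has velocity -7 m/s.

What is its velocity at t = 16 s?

-30 m/s

Δv equals the area under the a-t graph; then v = v₀ + Δv.
0–2 s: -6 × 2 = -12 m/s
2–6 s: 2 × 4 = 8 m/s
6–11 s: -3 × 5 = -15 m/s
11–12 s: -12 × 1 = -12 m/s
12–16 s: 2 × 4 = 8 m/s
Δv = -23 m/s, so v(16) = -7 + (-23) = -30 m/s.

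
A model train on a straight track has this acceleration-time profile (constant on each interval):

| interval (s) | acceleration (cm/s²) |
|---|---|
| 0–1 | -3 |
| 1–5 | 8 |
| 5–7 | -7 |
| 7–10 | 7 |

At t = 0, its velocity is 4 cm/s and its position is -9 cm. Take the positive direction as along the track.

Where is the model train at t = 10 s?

On each constant-a segment, Δv = aΔt and Δx = v₀Δt + ½aΔt²; chain segment to segment.
0–1 s: v starts 4 cm/s; Δx = 4·1 + ½·-3·1² = 2.5 cm; v ends 1 cm/s.
1–5 s: v starts 1 cm/s; Δx = 1·4 + ½·8·4² = 68 cm; v ends 33 cm/s.
5–7 s: v starts 33 cm/s; Δx = 33·2 + ½·-7·2² = 52 cm; v ends 19 cm/s.
7–10 s: v starts 19 cm/s; Δx = 19·3 + ½·7·3² = 88.5 cm; v ends 40 cm/s.
x(10) = -9 + Σ Δx = 202 cm.

202 cm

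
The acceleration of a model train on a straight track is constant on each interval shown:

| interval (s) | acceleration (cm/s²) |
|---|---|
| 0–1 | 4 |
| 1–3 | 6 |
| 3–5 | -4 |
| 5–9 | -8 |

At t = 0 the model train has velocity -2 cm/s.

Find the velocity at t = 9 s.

Δv equals the area under the a-t graph; then v = v₀ + Δv.
0–1 s: 4 × 1 = 4 cm/s
1–3 s: 6 × 2 = 12 cm/s
3–5 s: -4 × 2 = -8 cm/s
5–9 s: -8 × 4 = -32 cm/s
Δv = -24 cm/s, so v(9) = -2 + (-24) = -26 cm/s.

-26 cm/s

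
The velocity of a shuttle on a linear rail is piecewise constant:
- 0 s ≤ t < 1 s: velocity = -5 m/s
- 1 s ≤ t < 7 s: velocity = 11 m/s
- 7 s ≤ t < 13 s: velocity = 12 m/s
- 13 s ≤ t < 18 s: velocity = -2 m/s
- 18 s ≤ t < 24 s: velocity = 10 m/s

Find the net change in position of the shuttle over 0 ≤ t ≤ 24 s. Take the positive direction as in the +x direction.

183 m

Displacement is the signed area under the v-t curve.
0–1 s: -5 × 1 = -5 m
1–7 s: 11 × 6 = 66 m
7–13 s: 12 × 6 = 72 m
13–18 s: -2 × 5 = -10 m
18–24 s: 10 × 6 = 60 m
Net displacement = 183 m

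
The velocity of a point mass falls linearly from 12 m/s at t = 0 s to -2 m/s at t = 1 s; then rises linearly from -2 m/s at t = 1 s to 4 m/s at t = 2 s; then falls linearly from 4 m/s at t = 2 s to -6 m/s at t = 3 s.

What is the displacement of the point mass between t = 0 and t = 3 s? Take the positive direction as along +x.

5 m

Net displacement equals the area under the velocity-time graph (areas below the axis count negative).
0–1 s: ½(12 + -2)(1) = 5 m
1–2 s: ½(-2 + 4)(1) = 1 m
2–3 s: ½(4 + -6)(1) = -1 m
Net displacement = 5 m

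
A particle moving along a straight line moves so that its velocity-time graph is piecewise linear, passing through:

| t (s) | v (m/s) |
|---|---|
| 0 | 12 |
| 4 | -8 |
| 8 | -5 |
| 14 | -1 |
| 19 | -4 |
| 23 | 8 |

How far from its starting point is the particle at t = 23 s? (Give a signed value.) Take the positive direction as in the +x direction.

-40.5 m

Displacement is the signed area under the v-t curve.
0–4 s: ½(12 + -8)(4) = 8 m
4–8 s: ½(-8 + -5)(4) = -26 m
8–14 s: ½(-5 + -1)(6) = -18 m
14–19 s: ½(-1 + -4)(5) = -12.5 m
19–23 s: ½(-4 + 8)(4) = 8 m
Net displacement = -40.5 m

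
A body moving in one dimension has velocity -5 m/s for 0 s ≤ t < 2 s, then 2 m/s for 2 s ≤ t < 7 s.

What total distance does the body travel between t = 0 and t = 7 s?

20 m

Total distance travelled is ∫|v| dt — sum the magnitudes of each area piece.
0–2 s: |-5| × 2 = 10 m
2–7 s: |2| × 5 = 10 m
Total distance = 20 m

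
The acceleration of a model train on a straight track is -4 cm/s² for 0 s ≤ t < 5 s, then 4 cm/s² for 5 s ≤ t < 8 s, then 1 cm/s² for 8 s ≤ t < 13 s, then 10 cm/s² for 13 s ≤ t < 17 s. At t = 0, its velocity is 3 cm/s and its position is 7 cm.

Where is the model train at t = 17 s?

On each constant-a segment, Δv = aΔt and Δx = v₀Δt + ½aΔt²; chain segment to segment.
0–5 s: v starts 3 cm/s; Δx = 3·5 + ½·-4·5² = -35 cm; v ends -17 cm/s.
5–8 s: v starts -17 cm/s; Δx = -17·3 + ½·4·3² = -33 cm; v ends -5 cm/s.
8–13 s: v starts -5 cm/s; Δx = -5·5 + ½·1·5² = -12.5 cm; v ends 0 cm/s.
13–17 s: v starts 0 cm/s; Δx = 0·4 + ½·10·4² = 80 cm; v ends 40 cm/s.
x(17) = 7 + Σ Δx = 6.5 cm.

6.5 cm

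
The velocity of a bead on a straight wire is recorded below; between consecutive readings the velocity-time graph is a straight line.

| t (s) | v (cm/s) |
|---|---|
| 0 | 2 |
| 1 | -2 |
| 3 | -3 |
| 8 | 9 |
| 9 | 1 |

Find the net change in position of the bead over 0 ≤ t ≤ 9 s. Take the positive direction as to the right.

Net displacement equals the area under the velocity-time graph (areas below the axis count negative).
0–1 s: ½(2 + -2)(1) = 0 cm
1–3 s: ½(-2 + -3)(2) = -5 cm
3–8 s: ½(-3 + 9)(5) = 15 cm
8–9 s: ½(9 + 1)(1) = 5 cm
Net displacement = 15 cm

15 cm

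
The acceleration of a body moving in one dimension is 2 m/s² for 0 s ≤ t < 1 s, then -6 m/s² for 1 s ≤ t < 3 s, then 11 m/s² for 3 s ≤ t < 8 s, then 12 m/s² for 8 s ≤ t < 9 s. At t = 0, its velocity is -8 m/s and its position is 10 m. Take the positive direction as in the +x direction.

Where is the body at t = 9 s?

69.5 m

On each constant-a segment, Δv = aΔt and Δx = v₀Δt + ½aΔt²; chain segment to segment.
0–1 s: v starts -8 m/s; Δx = -8·1 + ½·2·1² = -7 m; v ends -6 m/s.
1–3 s: v starts -6 m/s; Δx = -6·2 + ½·-6·2² = -24 m; v ends -18 m/s.
3–8 s: v starts -18 m/s; Δx = -18·5 + ½·11·5² = 47.5 m; v ends 37 m/s.
8–9 s: v starts 37 m/s; Δx = 37·1 + ½·12·1² = 43 m; v ends 49 m/s.
x(9) = 10 + Σ Δx = 69.5 m.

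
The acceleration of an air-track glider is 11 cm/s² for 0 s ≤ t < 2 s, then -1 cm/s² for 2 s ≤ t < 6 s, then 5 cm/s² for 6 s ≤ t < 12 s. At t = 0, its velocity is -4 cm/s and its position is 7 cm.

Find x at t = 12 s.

On each constant-a segment, Δv = aΔt and Δx = v₀Δt + ½aΔt²; chain segment to segment.
0–2 s: v starts -4 cm/s; Δx = -4·2 + ½·11·2² = 14 cm; v ends 18 cm/s.
2–6 s: v starts 18 cm/s; Δx = 18·4 + ½·-1·4² = 64 cm; v ends 14 cm/s.
6–12 s: v starts 14 cm/s; Δx = 14·6 + ½·5·6² = 174 cm; v ends 44 cm/s.
x(12) = 7 + Σ Δx = 259 cm.

259 cm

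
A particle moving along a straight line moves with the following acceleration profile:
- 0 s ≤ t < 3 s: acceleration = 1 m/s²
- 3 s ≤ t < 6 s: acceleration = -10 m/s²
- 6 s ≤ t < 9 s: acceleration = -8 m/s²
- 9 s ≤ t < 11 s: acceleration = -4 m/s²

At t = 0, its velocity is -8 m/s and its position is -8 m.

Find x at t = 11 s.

On each constant-a segment, Δv = aΔt and Δx = v₀Δt + ½aΔt²; chain segment to segment.
0–3 s: v starts -8 m/s; Δx = -8·3 + ½·1·3² = -19.5 m; v ends -5 m/s.
3–6 s: v starts -5 m/s; Δx = -5·3 + ½·-10·3² = -60 m; v ends -35 m/s.
6–9 s: v starts -35 m/s; Δx = -35·3 + ½·-8·3² = -141 m; v ends -59 m/s.
9–11 s: v starts -59 m/s; Δx = -59·2 + ½·-4·2² = -126 m; v ends -67 m/s.
x(11) = -8 + Σ Δx = -354.5 m.

-354.5 m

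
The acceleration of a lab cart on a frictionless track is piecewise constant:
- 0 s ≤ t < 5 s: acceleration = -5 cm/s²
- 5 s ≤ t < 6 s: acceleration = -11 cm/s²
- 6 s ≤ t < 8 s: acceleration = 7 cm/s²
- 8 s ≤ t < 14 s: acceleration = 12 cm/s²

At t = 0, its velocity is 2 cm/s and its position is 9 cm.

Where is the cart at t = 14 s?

-30 cm

On each constant-a segment, Δv = aΔt and Δx = v₀Δt + ½aΔt²; chain segment to segment.
0–5 s: v starts 2 cm/s; Δx = 2·5 + ½·-5·5² = -52.5 cm; v ends -23 cm/s.
5–6 s: v starts -23 cm/s; Δx = -23·1 + ½·-11·1² = -28.5 cm; v ends -34 cm/s.
6–8 s: v starts -34 cm/s; Δx = -34·2 + ½·7·2² = -54 cm; v ends -20 cm/s.
8–14 s: v starts -20 cm/s; Δx = -20·6 + ½·12·6² = 96 cm; v ends 52 cm/s.
x(14) = 9 + Σ Δx = -30 cm.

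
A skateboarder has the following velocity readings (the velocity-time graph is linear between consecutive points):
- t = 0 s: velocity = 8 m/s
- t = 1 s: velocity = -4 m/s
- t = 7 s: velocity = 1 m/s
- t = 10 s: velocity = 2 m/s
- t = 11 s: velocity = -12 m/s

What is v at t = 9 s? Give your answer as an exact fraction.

5/3 m/s

On 7–10 s the graph is linear from 1 to 2 m/s: v(9) = 1 + (2 − 1)·(9 − 7)/(10 − 7) = 5/3 m/s.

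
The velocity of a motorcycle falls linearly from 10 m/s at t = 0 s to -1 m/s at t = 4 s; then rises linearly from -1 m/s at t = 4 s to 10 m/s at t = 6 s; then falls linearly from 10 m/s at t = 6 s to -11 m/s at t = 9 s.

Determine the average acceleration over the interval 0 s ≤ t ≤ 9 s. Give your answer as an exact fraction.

-7/3 m/s²

Average acceleration = Δv/Δt = (-11 − 10)/(9 − 0) = -7/3 m/s².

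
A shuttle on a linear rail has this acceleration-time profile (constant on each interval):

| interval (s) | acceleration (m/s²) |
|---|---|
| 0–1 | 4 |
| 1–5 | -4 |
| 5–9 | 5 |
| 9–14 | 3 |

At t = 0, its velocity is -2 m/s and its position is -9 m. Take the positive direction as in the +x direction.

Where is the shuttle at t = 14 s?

18.5 m

On each constant-a segment, Δv = aΔt and Δx = v₀Δt + ½aΔt²; chain segment to segment.
0–1 s: v starts -2 m/s; Δx = -2·1 + ½·4·1² = 0 m; v ends 2 m/s.
1–5 s: v starts 2 m/s; Δx = 2·4 + ½·-4·4² = -24 m; v ends -14 m/s.
5–9 s: v starts -14 m/s; Δx = -14·4 + ½·5·4² = -16 m; v ends 6 m/s.
9–14 s: v starts 6 m/s; Δx = 6·5 + ½·3·5² = 67.5 m; v ends 21 m/s.
x(14) = -9 + Σ Δx = 18.5 m.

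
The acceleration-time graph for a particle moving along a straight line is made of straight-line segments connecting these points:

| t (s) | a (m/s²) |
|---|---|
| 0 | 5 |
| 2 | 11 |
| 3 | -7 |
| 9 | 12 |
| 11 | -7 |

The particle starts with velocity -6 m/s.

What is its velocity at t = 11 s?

Δv equals the area under the a-t graph; then v = v₀ + Δv.
0–2 s: ½(5 + 11)(2) = 16 m/s
2–3 s: ½(11 + -7)(1) = 2 m/s
3–9 s: ½(-7 + 12)(6) = 15 m/s
9–11 s: ½(12 + -7)(2) = 5 m/s
Δv = 38 m/s, so v(11) = -6 + (38) = 32 m/s.

32 m/s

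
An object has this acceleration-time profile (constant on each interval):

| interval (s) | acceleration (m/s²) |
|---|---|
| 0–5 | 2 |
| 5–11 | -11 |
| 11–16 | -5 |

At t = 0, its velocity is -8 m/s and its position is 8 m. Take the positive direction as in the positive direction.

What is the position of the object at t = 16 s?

-575.5 m

On each constant-a segment, Δv = aΔt and Δx = v₀Δt + ½aΔt²; chain segment to segment.
0–5 s: v starts -8 m/s; Δx = -8·5 + ½·2·5² = -15 m; v ends 2 m/s.
5–11 s: v starts 2 m/s; Δx = 2·6 + ½·-11·6² = -186 m; v ends -64 m/s.
11–16 s: v starts -64 m/s; Δx = -64·5 + ½·-5·5² = -382.5 m; v ends -89 m/s.
x(16) = 8 + Σ Δx = -575.5 m.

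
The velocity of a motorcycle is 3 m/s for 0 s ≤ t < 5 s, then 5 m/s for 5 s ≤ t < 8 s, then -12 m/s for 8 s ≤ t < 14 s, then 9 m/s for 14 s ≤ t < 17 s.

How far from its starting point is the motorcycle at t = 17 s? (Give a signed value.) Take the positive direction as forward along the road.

Net displacement equals the area under the velocity-time graph (areas below the axis count negative).
0–5 s: 3 × 5 = 15 m
5–8 s: 5 × 3 = 15 m
8–14 s: -12 × 6 = -72 m
14–17 s: 9 × 3 = 27 m
Net displacement = -15 m

-15 m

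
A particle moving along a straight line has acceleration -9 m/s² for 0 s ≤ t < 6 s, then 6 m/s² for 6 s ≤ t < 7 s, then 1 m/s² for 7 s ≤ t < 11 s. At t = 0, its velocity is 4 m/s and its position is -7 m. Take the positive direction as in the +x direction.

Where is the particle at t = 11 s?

On each constant-a segment, Δv = aΔt and Δx = v₀Δt + ½aΔt²; chain segment to segment.
0–6 s: v starts 4 m/s; Δx = 4·6 + ½·-9·6² = -138 m; v ends -50 m/s.
6–7 s: v starts -50 m/s; Δx = -50·1 + ½·6·1² = -47 m; v ends -44 m/s.
7–11 s: v starts -44 m/s; Δx = -44·4 + ½·1·4² = -168 m; v ends -40 m/s.
x(11) = -7 + Σ Δx = -360 m.

-360 m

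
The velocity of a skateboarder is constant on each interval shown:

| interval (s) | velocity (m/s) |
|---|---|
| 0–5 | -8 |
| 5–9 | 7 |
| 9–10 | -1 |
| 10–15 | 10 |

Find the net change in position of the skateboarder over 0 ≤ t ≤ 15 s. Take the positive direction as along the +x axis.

Net displacement equals the area under the velocity-time graph (areas below the axis count negative).
0–5 s: -8 × 5 = -40 m
5–9 s: 7 × 4 = 28 m
9–10 s: -1 × 1 = -1 m
10–15 s: 10 × 5 = 50 m
Net displacement = 37 m

37 m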